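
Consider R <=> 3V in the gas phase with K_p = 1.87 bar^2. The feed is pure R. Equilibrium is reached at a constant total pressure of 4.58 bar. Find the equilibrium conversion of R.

X = 0.170

Let X = conversion of R (basis 1 mol R); extent of reaction ξ = X.
Moles: n_R = 1 − X; n_V = 3X.
Summing: n_T = 1 + 2X.
With p_i = (n_i/n_T)P, K_p = p_V^3 / (p_R).
This yields a degree-3 equation in X; solving on (0,1), X = 0.170.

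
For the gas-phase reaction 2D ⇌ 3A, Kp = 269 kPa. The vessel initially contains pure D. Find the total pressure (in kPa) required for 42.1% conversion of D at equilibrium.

P = 433 kPa

Let X = conversion of D (basis 1 mol D); extent of reaction ξ = 0.5X.
Moles: n_D = 1 − X; n_A = 1.5X.
Summing: n_T = 1 + 0.5X.
Kp = p_A^3 / (p_D^2) with p_i = (n_i/n_T)·P.
At X = 0.421: the mole-fraction product g(X) = Π y_i^ν_i = 0.6206. Since Kp = g(X)·P^{1}, P = (Kp/g)^(1/1) = (269/0.6206)^(1/1) = 433 kPa.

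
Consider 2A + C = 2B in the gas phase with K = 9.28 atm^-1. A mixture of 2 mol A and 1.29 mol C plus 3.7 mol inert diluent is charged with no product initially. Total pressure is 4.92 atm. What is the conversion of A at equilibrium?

Take 2 mol A as basis and let X be its fractional conversion, so ξ = X.
At extent ξ: n_A = 2 − 2X; n_C = 1.29 − X; n_B = 2X; n_I = 3.7 (inert).
Total moles n_T = 6.99 − X.
y_i = n_i/n_T, p_i = y_i·P. K = p_B^2 / (p_A^2 p_C).
Substituting and setting equal to 9.28 atm^-1 gives a polynomial in X; the root in (0,1) is X = 0.678.

X = 0.678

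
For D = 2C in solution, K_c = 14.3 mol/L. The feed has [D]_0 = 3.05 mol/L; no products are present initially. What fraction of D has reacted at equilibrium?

Let X = conversion of D; extent ξ = 3.05·X mol/L.
Concentrations: [D] = 3.05 − 3.05X; [C] = 6.1X.
K_c = [C]^2 / ([D]).
Setting equal to 14.3 and solving for X on (0,1) gives X = 0.645.

X = 0.645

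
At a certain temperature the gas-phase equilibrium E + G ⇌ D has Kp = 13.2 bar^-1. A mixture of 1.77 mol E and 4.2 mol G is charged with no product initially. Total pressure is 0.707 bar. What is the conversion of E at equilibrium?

Basis: 1.77 mol E initially; let X = conversion of E. Extent ξ = 1.77X.
Species balance: n_E = 1.77 − 1.77X; n_G = 4.2 − 1.77X; n_D = 1.77X.
Summing: n_T = 5.97 − 1.77X.
y_i = n_i/n_T, p_i = y_i·P. Kp = p_D / (p_E p_G).
Setting this equal to 13.2 bar^-1 and taking the physical root (0 < X < 1) gives X = 0.849.

X = 0.849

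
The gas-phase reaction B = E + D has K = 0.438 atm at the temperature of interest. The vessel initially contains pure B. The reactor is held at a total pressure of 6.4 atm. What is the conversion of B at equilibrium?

Basis: 1 mol B initially; let X = conversion of B. Extent ξ = X.
At extent ξ: n_B = 1 − X; n_E = X; n_D = X.
Summing: n_T = 1 + X.
y_i = n_i/n_T, p_i = y_i·P. K = p_E p_D / (p_B).
This yields a degree-2 equation in X; solving on (0,1), X = 0.253.

X = 0.253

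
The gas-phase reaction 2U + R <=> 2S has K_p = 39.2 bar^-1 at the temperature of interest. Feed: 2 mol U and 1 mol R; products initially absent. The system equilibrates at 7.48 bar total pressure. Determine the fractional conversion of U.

Take 2 mol U as basis and let X be its fractional conversion, so ξ = X.
At extent ξ: n_U = 2 − 2X; n_R = 1 − X; n_S = 2X.
Total moles n_T = 3 − X.
y_i = n_i/n_T, p_i = y_i·P. K_p = p_S^2 / (p_U^2 p_R).
Setting this equal to 39.2 bar^-1 and taking the physical root (0 < X < 1) gives X = 0.828.

X = 0.828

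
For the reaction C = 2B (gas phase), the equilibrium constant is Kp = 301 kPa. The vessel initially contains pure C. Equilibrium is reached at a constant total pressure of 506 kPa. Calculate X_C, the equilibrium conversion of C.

X = 0.360

Let X = conversion of C (basis 1 mol C); extent of reaction ξ = X.
Mole table: n_C = 1 − X; n_B = 2X.
Total moles n_T = 1 + X.
Mole fractions y_i = n_i/n_T; Kp = p_B^2 / (p_C) with p_i = y_i·P.
Substituting and setting equal to 301 kPa gives a polynomial in X; the root in (0,1) is X = 0.360.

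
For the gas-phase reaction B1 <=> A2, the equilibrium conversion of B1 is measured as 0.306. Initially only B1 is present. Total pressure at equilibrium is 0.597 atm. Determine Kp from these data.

Kp = 0.441

Let X = conversion of B1 (basis 1 mol B1); extent of reaction ξ = X.
At extent ξ: n_B1 = 1 − X; n_A2 = X.
n_T stays at 1 (no change in mole number).
At X = 0.306: n_B1 = 0.694, n_A2 = 0.306, n_T = 1.
p_i = (n_i/n_T)·P. Kp = p_A2 / (p_B1) = 0.441.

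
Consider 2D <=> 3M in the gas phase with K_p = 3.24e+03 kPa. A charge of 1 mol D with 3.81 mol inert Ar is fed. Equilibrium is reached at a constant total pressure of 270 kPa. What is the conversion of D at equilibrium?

X = 0.826

Basis: 1 mol D initially; let X = conversion of D. Extent ξ = 0.5X.
Mole table: n_D = 1 − X; n_M = 1.5X; n_I = 3.81 (inert).
Summing: n_T = 4.81 + 0.5X.
y_i = n_i/n_T, p_i = y_i·P. K_p = p_M^3 / (p_D^2).
This yields a degree-3 equation in X; solving on (0,1), X = 0.826.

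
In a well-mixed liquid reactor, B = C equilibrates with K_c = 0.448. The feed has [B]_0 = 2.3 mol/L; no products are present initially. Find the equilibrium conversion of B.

X = 0.309

Let X = conversion of B; extent ξ = 2.3·X mol/L.
Concentrations: [B] = 2.3 − 2.3X; [C] = 2.3X.
K_c = [C] / ([B]).
Equating to 0.448: the physical root is X = 0.309.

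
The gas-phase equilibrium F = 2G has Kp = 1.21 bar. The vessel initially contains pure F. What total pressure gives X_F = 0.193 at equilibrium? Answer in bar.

P = 7.82 bar

Let X = conversion of F (basis 1 mol F); extent of reaction ξ = X.
At extent ξ: n_F = 1 − X; n_G = 2X.
n_T = Σnᵢ = 1 + X.
Kp = p_G^2 / (p_F) with p_i = (n_i/n_T)·P.
At X = 0.193: the mole-fraction product g(X) = Π y_i^ν_i = 0.1548. Since Kp = g(X)·P^{1}, P = (Kp/g)^(1/1) = (1.21/0.1548)^(1/1) = 7.82 bar.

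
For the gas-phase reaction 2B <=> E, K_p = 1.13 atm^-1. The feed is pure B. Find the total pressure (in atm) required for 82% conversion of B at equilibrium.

P = 6.61 atm

Let X = conversion of B (basis 1 mol B); extent of reaction ξ = 0.5X.
At extent ξ: n_B = 1 − X; n_E = 0.5X.
n_T = Σnᵢ = 1 − 0.5X.
K_p = p_E / (p_B^2) with p_i = (n_i/n_T)·P.
At X = 0.82: the mole-fraction product g(X) = Π y_i^ν_i = 7.466. Since K_p = g(X)·P^{-1}, P = (g/K_p)^(1/1) = (7.466/1.13)^(1/1) = 6.61 atm.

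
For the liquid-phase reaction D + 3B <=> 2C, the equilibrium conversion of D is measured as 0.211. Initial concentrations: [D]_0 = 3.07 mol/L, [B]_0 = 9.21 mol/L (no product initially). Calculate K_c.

K_c = 0.00181 (mol/L)^-2

Let X = conversion of D.
Concentrations: [D] = 3.07 − 3.07X; [B] = 9.21 − 9.21X; [C] = 6.14X.
At X = 0.211: [D] = 2.42, [B] = 7.27, [C] = 1.3.
K_c = [C]^2 / ([D] [B]^3) = 0.00181 (mol/L)^-2.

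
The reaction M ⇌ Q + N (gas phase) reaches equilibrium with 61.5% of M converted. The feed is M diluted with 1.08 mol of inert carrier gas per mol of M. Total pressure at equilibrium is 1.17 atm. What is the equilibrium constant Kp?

Kp = 0.426 atm

Basis: 1 mol M initially; let X = conversion of M. Extent ξ = X.
Species balance: n_M = 1 − X; n_Q = X; n_N = X; n_I = 1.08 (inert).
n_T = Σnᵢ = 2.08 + X.
At X = 0.615: n_M = 0.385, n_Q = 0.615, n_N = 0.615, n_T = 2.7.
p_i = (n_i/n_T)·P. Kp = p_Q p_N / (p_M) = 0.426 atm.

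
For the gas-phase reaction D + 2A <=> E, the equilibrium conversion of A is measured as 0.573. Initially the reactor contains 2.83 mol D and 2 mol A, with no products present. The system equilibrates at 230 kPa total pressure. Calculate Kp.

Kp = 8.93e-05 kPa^-2

Let X = conversion of A (basis 2 mol A); extent of reaction ξ = X.
Moles: n_D = 2.83 − X; n_A = 2 − 2X; n_E = X.
n_T = Σnᵢ = 4.83 − 2X.
At X = 0.573: n_D = 2.26, n_A = 0.854, n_E = 0.573, n_T = 3.68.
p_i = (n_i/n_T)·P. Kp = p_E / (p_D p_A^2) = 8.93e-05 kPa^-2.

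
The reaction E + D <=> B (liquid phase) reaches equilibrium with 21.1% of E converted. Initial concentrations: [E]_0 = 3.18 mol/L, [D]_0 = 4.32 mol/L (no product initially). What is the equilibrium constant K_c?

K_c = 0.0733 L/mol

Let X = conversion of E.
Concentrations: [E] = 3.18 − 3.18X; [D] = 4.32 − 3.18X; [B] = 3.18X.
At X = 0.211: [E] = 2.51, [D] = 3.65, [B] = 0.671.
K_c = [B] / ([E] [D]) = 0.0733 L/mol.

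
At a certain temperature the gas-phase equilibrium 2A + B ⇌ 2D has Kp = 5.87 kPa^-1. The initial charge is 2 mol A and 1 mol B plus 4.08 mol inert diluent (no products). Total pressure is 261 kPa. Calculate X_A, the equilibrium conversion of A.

Let X = conversion of A (basis 2 mol A); extent of reaction ξ = X.
Moles: n_A = 2 − 2X; n_B = 1 − X; n_D = 2X; n_I = 4.08 (inert).
Total moles n_T = 7.08 − X.
y_i = n_i/n_T, p_i = y_i·P. Kp = p_D^2 / (p_A^2 p_B).
Substituting and setting equal to 5.87 kPa^-1 gives a polynomial in X; the root in (0,1) is X = 0.856.

X = 0.856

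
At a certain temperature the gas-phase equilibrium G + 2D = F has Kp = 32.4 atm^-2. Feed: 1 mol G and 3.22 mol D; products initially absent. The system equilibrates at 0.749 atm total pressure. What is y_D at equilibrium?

y_D = 0.598

Let X = conversion of G (basis 1 mol G); extent of reaction ξ = X.
Species balance: n_G = 1 − X; n_D = 3.22 − 2X; n_F = X.
Total moles n_T = 4.22 − 2X.
Mole fractions y_i = n_i/n_T; Kp = p_F / (p_G p_D^2) with p_i = y_i·P.
Setting this equal to 32.4 atm^-2 and taking the physical root (0 < X < 1) gives X = 0.867.
Then n_D = 1.49, n_T = 2.49, so y_D = 0.598.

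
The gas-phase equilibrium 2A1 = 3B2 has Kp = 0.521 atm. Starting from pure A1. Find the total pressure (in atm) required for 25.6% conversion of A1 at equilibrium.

Take 1 mol A1 as basis and let X be its fractional conversion, so ξ = 0.5X.
Species balance: n_A1 = 1 − X; n_B2 = 1.5X.
Summing: n_T = 1 + 0.5X.
Kp = p_B2^3 / (p_A1^2) with p_i = (n_i/n_T)·P.
At X = 0.256: the mole-fraction product g(X) = Π y_i^ν_i = 0.09069. Since Kp = g(X)·P^{1}, P = (Kp/g)^(1/1) = (0.521/0.09069)^(1/1) = 5.75 atm.

P = 5.75 atm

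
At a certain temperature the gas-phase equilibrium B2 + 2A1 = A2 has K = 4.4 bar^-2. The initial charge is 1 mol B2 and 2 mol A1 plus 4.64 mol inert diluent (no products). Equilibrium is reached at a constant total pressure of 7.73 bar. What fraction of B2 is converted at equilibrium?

Let X = conversion of B2 (basis 1 mol B2); extent of reaction ξ = X.
Species balance: n_B2 = 1 − X; n_A1 = 2 − 2X; n_A2 = X; n_I = 4.64 (inert).
n_T = Σnᵢ = 7.64 − 2X.
With p_i = (n_i/n_T)P, K = p_A2 / (p_B2 p_A1^2).
Setting this equal to 4.4 bar^-2 and taking the physical root (0 < X < 1) gives X = 0.704.

X = 0.704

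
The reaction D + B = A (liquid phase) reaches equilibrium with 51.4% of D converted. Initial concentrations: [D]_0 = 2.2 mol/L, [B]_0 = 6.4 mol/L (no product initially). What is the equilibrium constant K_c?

Let X = conversion of D.
Concentrations: [D] = 2.2 − 2.2X; [B] = 6.4 − 2.2X; [A] = 2.2X.
At X = 0.514: [D] = 1.07, [B] = 5.27, [A] = 1.13.
K_c = [A] / ([D] [B]) = 0.201 L/mol.

K_c = 0.201 L/mol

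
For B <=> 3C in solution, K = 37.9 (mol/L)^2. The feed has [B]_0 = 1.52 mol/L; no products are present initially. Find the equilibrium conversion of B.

X = 0.616

Let X = conversion of B; extent ξ = 1.52·X mol/L.
Concentrations: [B] = 1.52 − 1.52X; [C] = 4.56X.
K = [C]^3 / ([B]).
Setting equal to 37.9 and solving for X on (0,1) gives X = 0.616.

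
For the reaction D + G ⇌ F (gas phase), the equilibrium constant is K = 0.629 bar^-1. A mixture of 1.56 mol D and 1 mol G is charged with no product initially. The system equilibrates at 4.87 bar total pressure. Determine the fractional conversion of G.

X = 0.600

Let X = conversion of G (basis 1 mol G); extent of reaction ξ = X.
At extent ξ: n_D = 1.56 − X; n_G = 1 − X; n_F = X.
Total moles n_T = 2.56 − X.
y_i = n_i/n_T, p_i = y_i·P. K = p_F / (p_D p_G).
Setting this equal to 0.629 bar^-1 and taking the physical root (0 < X < 1) gives X = 0.600.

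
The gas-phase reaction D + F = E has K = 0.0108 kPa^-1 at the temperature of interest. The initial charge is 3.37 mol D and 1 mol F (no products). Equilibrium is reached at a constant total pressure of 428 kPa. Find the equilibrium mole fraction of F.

y_F = 0.064

Let X = conversion of F (basis 1 mol F); extent of reaction ξ = X.
At extent ξ: n_D = 3.37 − X; n_F = 1 − X; n_E = X.
Summing: n_T = 4.37 − X.
y_i = n_i/n_T, p_i = y_i·P. K = p_E / (p_D p_F).
Substituting and setting equal to 0.0108 kPa^-1 gives a polynomial in X; the root in (0,1) is X = 0.770.
Then n_F = 0.23, n_T = 3.6, so y_F = 0.064.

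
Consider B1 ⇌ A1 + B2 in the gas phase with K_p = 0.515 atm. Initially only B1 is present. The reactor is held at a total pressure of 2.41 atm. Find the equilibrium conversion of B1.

X = 0.420

Basis: 1 mol B1 initially; let X = conversion of B1. Extent ξ = X.
Moles: n_B1 = 1 − X; n_A1 = X; n_B2 = X.
Summing: n_T = 1 + X.
y_i = n_i/n_T, p_i = y_i·P. K_p = p_A1 p_B2 / (p_B1).
Setting this equal to 0.515 atm and taking the physical root (0 < X < 1) gives X = 0.420.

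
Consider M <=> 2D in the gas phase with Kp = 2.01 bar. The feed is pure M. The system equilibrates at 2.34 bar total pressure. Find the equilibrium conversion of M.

X = 0.420

Take 1 mol M as basis and let X be its fractional conversion, so ξ = X.
Mole table: n_M = 1 − X; n_D = 2X.
Summing: n_T = 1 + X.
With p_i = (n_i/n_T)P, Kp = p_D^2 / (p_M).
This yields a degree-2 equation in X; solving on (0,1), X = 0.420.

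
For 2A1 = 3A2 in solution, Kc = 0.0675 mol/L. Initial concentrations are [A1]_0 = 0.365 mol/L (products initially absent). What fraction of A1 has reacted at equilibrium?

X = 0.300

Let X = conversion of A1; extent ξ = 0.365X/2 mol/L.
Concentrations: [A1] = 0.365 − 0.365X; [A2] = 0.547X.
Kc = [A2]^3 / ([A1]^2).
This equals 0.0675 at X = 0.300 (the root in 0 < X < 1).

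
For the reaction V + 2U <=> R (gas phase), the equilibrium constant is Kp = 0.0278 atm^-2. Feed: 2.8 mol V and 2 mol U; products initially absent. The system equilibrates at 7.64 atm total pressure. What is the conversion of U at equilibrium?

Basis: 2 mol U initially; let X = conversion of U. Extent ξ = X.
Species balance: n_V = 2.8 − X; n_U = 2 − 2X; n_R = X.
n_T = Σnᵢ = 4.8 − 2X.
y_i = n_i/n_T, p_i = y_i·P. Kp = p_R / (p_V p_U^2).
Setting this equal to 0.0278 atm^-2 and taking the physical root (0 < X < 1) gives X = 0.375.

X = 0.375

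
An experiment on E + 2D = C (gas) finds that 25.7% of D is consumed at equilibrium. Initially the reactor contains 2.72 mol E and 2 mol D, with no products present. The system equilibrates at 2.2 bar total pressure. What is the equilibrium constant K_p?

K_p = 0.173 bar^-2

Basis: 2 mol D initially; let X = conversion of D. Extent ξ = X.
Moles: n_E = 2.72 − X; n_D = 2 − 2X; n_C = X.
n_T = Σnᵢ = 4.72 − 2X.
At X = 0.257: n_E = 2.46, n_D = 1.49, n_C = 0.257, n_T = 4.21.
p_i = (n_i/n_T)·P. K_p = p_C / (p_E p_D^2) = 0.173 bar^-2.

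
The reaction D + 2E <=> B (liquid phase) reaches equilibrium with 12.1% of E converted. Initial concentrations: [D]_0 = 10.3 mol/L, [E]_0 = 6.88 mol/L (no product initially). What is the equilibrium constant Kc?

Kc = 0.00115 (mol/L)^-2

Let X = conversion of E.
Concentrations: [D] = 10.3 − 3.44X; [E] = 6.88 − 6.88X; [B] = 3.44X.
At X = 0.121: [D] = 9.88, [E] = 6.05, [B] = 0.416.
Kc = [B] / ([D] [E]^2) = 0.00115 (mol/L)^-2.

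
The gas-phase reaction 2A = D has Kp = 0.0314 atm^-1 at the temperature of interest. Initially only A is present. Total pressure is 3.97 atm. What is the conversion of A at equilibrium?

X = 0.183

Basis: 1 mol A initially; let X = conversion of A. Extent ξ = 0.5X.
Species balance: n_A = 1 − X; n_D = 0.5X.
Total moles n_T = 1 − 0.5X.
Mole fractions y_i = n_i/n_T; Kp = p_D / (p_A^2) with p_i = y_i·P.
Setting this equal to 0.0314 atm^-1 and taking the physical root (0 < X < 1) gives X = 0.183.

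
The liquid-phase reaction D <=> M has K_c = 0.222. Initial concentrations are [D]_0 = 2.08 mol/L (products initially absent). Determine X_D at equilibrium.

X = 0.182

Let X = conversion of D; extent ξ = 2.08·X mol/L.
Concentrations: [D] = 2.08 − 2.08X; [M] = 2.08X.
K_c = [M] / ([D]).
This equals 0.222 at X = 0.182 (the root in 0 < X < 1).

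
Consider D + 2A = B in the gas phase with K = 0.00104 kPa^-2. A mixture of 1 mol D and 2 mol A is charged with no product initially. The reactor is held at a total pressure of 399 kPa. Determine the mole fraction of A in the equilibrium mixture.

Let X = conversion of D (basis 1 mol D); extent of reaction ξ = X.
At extent ξ: n_D = 1 − X; n_A = 2 − 2X; n_B = X.
Total moles n_T = 3 − 2X.
Mole fractions y_i = n_i/n_T; K = p_B / (p_D p_A^2) with p_i = y_i·P.
Setting this equal to 0.00104 kPa^-2 and taking the physical root (0 < X < 1) gives X = 0.872.
Then n_A = 0.255, n_T = 1.26, so y_A = 0.203.

y_A = 0.203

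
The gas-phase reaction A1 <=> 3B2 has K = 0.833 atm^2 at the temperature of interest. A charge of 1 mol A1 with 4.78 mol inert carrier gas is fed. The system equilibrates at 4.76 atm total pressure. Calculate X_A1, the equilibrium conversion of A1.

Basis: 1 mol A1 initially; let X = conversion of A1. Extent ξ = X.
Moles: n_A1 = 1 − X; n_B2 = 3X; n_I = 4.78 (inert).
Summing: n_T = 5.78 + 2X.
Mole fractions y_i = n_i/n_T; K = p_B2^3 / (p_A1) with p_i = y_i·P.
Substituting and setting equal to 0.833 atm^2 gives a polynomial in X; the root in (0,1) is X = 0.335.

X = 0.335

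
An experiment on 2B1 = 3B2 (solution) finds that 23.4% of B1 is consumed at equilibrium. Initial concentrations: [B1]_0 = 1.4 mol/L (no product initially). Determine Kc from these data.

Let X = conversion of B1.
Concentrations: [B1] = 1.4 − 1.4X; [B2] = 2.1X.
At X = 0.234: [B1] = 1.07, [B2] = 0.491.
Kc = [B2]^3 / ([B1]^2) = 0.103 mol/L.

Kc = 0.103 mol/L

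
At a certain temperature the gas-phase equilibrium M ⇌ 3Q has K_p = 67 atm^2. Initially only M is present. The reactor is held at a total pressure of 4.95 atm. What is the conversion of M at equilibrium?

X = 0.583

Basis: 1 mol M initially; let X = conversion of M. Extent ξ = X.
Moles: n_M = 1 − X; n_Q = 3X.
Summing: n_T = 1 + 2X.
Mole fractions y_i = n_i/n_T; K_p = p_Q^3 / (p_M) with p_i = y_i·P.
Setting this equal to 67 atm^2 and taking the physical root (0 < X < 1) gives X = 0.583.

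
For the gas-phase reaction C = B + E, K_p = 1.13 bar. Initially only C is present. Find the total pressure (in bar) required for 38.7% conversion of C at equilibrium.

Basis: 1 mol C initially; let X = conversion of C. Extent ξ = X.
Moles: n_C = 1 − X; n_B = X; n_E = X.
Summing: n_T = 1 + X.
K_p = p_B p_E / (p_C) with p_i = (n_i/n_T)·P.
At X = 0.387: the mole-fraction product g(X) = Π y_i^ν_i = 0.1762. Since K_p = g(X)·P^{1}, P = (K_p/g)^(1/1) = (1.13/0.1762)^(1/1) = 6.41 bar.

P = 6.41 bar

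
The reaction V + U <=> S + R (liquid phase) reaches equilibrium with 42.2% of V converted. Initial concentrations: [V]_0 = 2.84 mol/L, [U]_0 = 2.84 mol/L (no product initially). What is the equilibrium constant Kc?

Let X = conversion of V.
Concentrations: [V] = 2.84 − 2.84X; [U] = 2.84 − 2.84X; [S] = 2.84X; [R] = 2.84X.
At X = 0.422: [V] = 1.64, [U] = 1.64, [S] = 1.2, [R] = 1.2.
Kc = [S] [R] / ([V] [U]) = 0.533.

Kc = 0.533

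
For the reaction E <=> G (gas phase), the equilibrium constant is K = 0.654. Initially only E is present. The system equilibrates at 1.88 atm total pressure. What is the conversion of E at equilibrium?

Take 1 mol E as basis and let X be its fractional conversion, so ξ = X.
Species balance: n_E = 1 − X; n_G = X.
Total moles n_T = 1 (Δν = 0, constant).
Mole fractions y_i = n_i/n_T; K = p_G / (p_E) with p_i = y_i·P.
Substituting and setting equal to 0.654 gives a polynomial in X; the root in (0,1) is X = 0.395.

X = 0.395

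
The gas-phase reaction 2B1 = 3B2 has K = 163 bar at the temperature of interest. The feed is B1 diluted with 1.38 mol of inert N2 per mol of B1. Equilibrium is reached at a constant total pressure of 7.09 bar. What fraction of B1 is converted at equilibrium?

Take 1 mol B1 as basis and let X be its fractional conversion, so ξ = 0.5X.
Species balance: n_B1 = 1 − X; n_B2 = 1.5X; n_I = 1.38 (inert).
n_T = Σnᵢ = 2.38 + 0.5X.
With p_i = (n_i/n_T)P, K = p_B2^3 / (p_B1^2).
This yields a degree-3 equation in X; solving on (0,1), X = 0.827.

X = 0.827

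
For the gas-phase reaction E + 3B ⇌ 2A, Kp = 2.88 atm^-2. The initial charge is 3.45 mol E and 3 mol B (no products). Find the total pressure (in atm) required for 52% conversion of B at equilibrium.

Take 3 mol B as basis and let X be its fractional conversion, so ξ = X.
Species balance: n_E = 3.45 − X; n_B = 3 − 3X; n_A = 2X.
n_T = Σnᵢ = 6.45 − 2X.
Kp = p_A^2 / (p_E p_B^3) with p_i = (n_i/n_T)·P.
At X = 0.52: the mole-fraction product g(X) = Π y_i^ν_i = 3.618. Since Kp = g(X)·P^{-2}, P = (g/Kp)^(1/2) = (3.618/2.88)^(1/2) = 1.12 atm.

P = 1.12 atm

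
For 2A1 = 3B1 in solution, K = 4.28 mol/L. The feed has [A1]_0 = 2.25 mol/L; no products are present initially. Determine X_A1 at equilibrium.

Let X = conversion of A1; extent ξ = 2.25X/2 mol/L.
Concentrations: [A1] = 2.25 − 2.25X; [B1] = 3.38X.
K = [B1]^3 / ([A1]^2).
Setting equal to 4.28 and solving for X on (0,1) gives X = 0.512.

X = 0.512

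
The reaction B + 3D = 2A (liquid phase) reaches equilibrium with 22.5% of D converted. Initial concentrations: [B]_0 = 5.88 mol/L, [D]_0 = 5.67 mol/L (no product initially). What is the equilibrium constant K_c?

K_c = 0.00156 (mol/L)^-2

Let X = conversion of D.
Concentrations: [B] = 5.88 − 1.89X; [D] = 5.67 − 5.67X; [A] = 3.78X.
At X = 0.225: [B] = 5.45, [D] = 4.39, [A] = 0.85.
K_c = [A]^2 / ([B] [D]^3) = 0.00156 (mol/L)^-2.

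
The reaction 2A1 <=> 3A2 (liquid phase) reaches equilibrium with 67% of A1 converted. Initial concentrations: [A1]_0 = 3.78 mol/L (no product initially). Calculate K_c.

Let X = conversion of A1.
Concentrations: [A1] = 3.78 − 3.78X; [A2] = 5.67X.
At X = 0.67: [A1] = 1.25, [A2] = 3.8.
K_c = [A2]^3 / ([A1]^2) = 35.2 mol/L.

K_c = 35.2 mol/L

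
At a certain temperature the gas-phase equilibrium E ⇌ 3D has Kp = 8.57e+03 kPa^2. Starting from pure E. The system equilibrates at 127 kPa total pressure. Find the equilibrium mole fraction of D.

Let X = conversion of E (basis 1 mol E); extent of reaction ξ = X.
At extent ξ: n_E = 1 − X; n_D = 3X.
n_T = Σnᵢ = 1 + 2X.
With p_i = (n_i/n_T)P, Kp = p_D^3 / (p_E).
Equating to 8.57e+03 kPa^2 and solving on 0 < X < 1: X = 0.331.
Then n_D = 0.994, n_T = 1.66, so y_D = 0.598.

y_D = 0.598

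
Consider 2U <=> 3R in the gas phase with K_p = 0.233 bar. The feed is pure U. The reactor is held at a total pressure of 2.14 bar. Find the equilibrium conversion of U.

Let X = conversion of U (basis 1 mol U); extent of reaction ξ = 0.5X.
At extent ξ: n_U = 1 − X; n_R = 1.5X.
n_T = Σnᵢ = 1 + 0.5X.
Mole fractions y_i = n_i/n_T; K_p = p_R^3 / (p_U^2) with p_i = y_i·P.
This yields a degree-3 equation in X; solving on (0,1), X = 0.269.

X = 0.269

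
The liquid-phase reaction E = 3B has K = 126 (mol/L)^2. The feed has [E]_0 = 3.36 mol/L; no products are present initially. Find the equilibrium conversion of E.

X = 0.565

Let X = conversion of E; extent ξ = 3.36·X mol/L.
Concentrations: [E] = 3.36 − 3.36X; [B] = 10.1X.
K = [B]^3 / ([E]).
This equals 126 at X = 0.565 (the root in 0 < X < 1).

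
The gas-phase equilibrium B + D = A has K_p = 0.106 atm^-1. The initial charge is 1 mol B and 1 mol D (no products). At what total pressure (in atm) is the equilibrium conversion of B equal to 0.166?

Take 1 mol B as basis and let X be its fractional conversion, so ξ = X.
Species balance: n_B = 1 − X; n_D = 1 − X; n_A = X.
Summing: n_T = 2 − X.
K_p = p_A / (p_B p_D) with p_i = (n_i/n_T)·P.
At X = 0.166: the mole-fraction product g(X) = Π y_i^ν_i = 0.4377. Since K_p = g(X)·P^{-1}, P = (g/K_p)^(1/1) = (0.4377/0.106)^(1/1) = 4.13 atm.

P = 4.13 atm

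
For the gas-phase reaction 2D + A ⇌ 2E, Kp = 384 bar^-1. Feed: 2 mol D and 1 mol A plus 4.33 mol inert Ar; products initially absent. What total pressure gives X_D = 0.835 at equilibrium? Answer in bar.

Let X = conversion of D (basis 2 mol D); extent of reaction ξ = X.
At extent ξ: n_D = 2 − 2X; n_A = 1 − X; n_E = 2X; n_I = 4.33 (inert).
Summing: n_T = 7.33 − X.
Kp = p_E^2 / (p_D^2 p_A) with p_i = (n_i/n_T)·P.
At X = 0.835: the mole-fraction product g(X) = Π y_i^ν_i = 1008. Since Kp = g(X)·P^{-1}, P = (g/Kp)^(1/1) = (1008/384)^(1/1) = 2.63 bar.

P = 2.63 bar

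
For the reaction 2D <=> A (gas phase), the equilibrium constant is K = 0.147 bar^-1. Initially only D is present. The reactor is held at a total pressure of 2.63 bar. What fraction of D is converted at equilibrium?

X = 0.373

Let X = conversion of D (basis 1 mol D); extent of reaction ξ = 0.5X.
Species balance: n_D = 1 − X; n_A = 0.5X.
n_T = Σnᵢ = 1 − 0.5X.
Mole fractions y_i = n_i/n_T; K = p_A / (p_D^2) with p_i = y_i·P.
Setting this equal to 0.147 bar^-1 and taking the physical root (0 < X < 1) gives X = 0.373.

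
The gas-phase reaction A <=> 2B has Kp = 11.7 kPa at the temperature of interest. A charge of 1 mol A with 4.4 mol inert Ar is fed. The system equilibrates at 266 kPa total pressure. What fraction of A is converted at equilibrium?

X = 0.220

Take 1 mol A as basis and let X be its fractional conversion, so ξ = X.
Moles: n_A = 1 − X; n_B = 2X; n_I = 4.4 (inert).
Total moles n_T = 5.4 + X.
With p_i = (n_i/n_T)P, Kp = p_B^2 / (p_A).
Equating to 11.7 kPa and solving on 0 < X < 1: X = 0.220.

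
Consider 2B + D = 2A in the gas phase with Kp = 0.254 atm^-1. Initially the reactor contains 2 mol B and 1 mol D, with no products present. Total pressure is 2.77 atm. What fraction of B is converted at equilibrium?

X = 0.299

Basis: 2 mol B initially; let X = conversion of B. Extent ξ = X.
Species balance: n_B = 2 − 2X; n_D = 1 − X; n_A = 2X.
Total moles n_T = 3 − X.
y_i = n_i/n_T, p_i = y_i·P. Kp = p_A^2 / (p_B^2 p_D).
This yields a degree-3 equation in X; solving on (0,1), X = 0.299.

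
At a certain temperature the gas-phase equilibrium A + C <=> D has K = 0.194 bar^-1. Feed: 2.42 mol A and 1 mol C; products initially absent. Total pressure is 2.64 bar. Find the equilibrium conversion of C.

Let X = conversion of C (basis 1 mol C); extent of reaction ξ = X.
Species balance: n_A = 2.42 − X; n_C = 1 − X; n_D = X.
Total moles n_T = 3.42 − X.
Mole fractions y_i = n_i/n_T; K = p_D / (p_A p_C) with p_i = y_i·P.
This yields a degree-2 equation in X; solving on (0,1), X = 0.259.

X = 0.259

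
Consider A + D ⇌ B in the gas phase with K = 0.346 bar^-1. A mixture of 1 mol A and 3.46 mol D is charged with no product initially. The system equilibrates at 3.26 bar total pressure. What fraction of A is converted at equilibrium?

Basis: 1 mol A initially; let X = conversion of A. Extent ξ = X.
Species balance: n_A = 1 − X; n_D = 3.46 − X; n_B = X.
Total moles n_T = 4.46 − X.
Mole fractions y_i = n_i/n_T; K = p_B / (p_A p_D) with p_i = y_i·P.
Setting this equal to 0.346 bar^-1 and taking the physical root (0 < X < 1) gives X = 0.458.

X = 0.458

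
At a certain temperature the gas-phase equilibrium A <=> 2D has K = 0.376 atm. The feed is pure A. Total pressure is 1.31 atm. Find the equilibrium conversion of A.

X = 0.259

Take 1 mol A as basis and let X be its fractional conversion, so ξ = X.
Species balance: n_A = 1 − X; n_D = 2X.
Total moles n_T = 1 + X.
y_i = n_i/n_T, p_i = y_i·P. K = p_D^2 / (p_A).
Substituting and setting equal to 0.376 atm gives a polynomial in X; the root in (0,1) is X = 0.259.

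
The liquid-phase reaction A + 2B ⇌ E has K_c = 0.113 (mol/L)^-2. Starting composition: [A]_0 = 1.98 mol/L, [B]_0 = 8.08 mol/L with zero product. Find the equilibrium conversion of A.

X = 0.748

Let X = conversion of A; extent ξ = 1.98·X mol/L.
Concentrations: [A] = 1.98 − 1.98X; [B] = 8.08 − 3.96X; [E] = 1.98X.
K_c = [E] / ([A] [B]^2).
Setting equal to 0.113 and solving for X on (0,1) gives X = 0.748.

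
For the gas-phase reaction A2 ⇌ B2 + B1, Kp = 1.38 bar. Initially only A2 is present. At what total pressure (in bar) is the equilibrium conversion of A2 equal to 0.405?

Basis: 1 mol A2 initially; let X = conversion of A2. Extent ξ = X.
Moles: n_A2 = 1 − X; n_B2 = X; n_B1 = X.
Summing: n_T = 1 + X.
Kp = p_B2 p_B1 / (p_A2) with p_i = (n_i/n_T)·P.
At X = 0.405: the mole-fraction product g(X) = Π y_i^ν_i = 0.1962. Since Kp = g(X)·P^{1}, P = (Kp/g)^(1/1) = (1.38/0.1962)^(1/1) = 7.03 bar.

P = 7.03 bar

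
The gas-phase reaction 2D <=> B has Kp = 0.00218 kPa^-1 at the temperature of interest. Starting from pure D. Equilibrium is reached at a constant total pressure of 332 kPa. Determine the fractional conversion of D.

Take 1 mol D as basis and let X be its fractional conversion, so ξ = 0.5X.
Mole table: n_D = 1 − X; n_B = 0.5X.
Total moles n_T = 1 − 0.5X.
Mole fractions y_i = n_i/n_T; Kp = p_B / (p_D^2) with p_i = y_i·P.
Substituting and setting equal to 0.00218 kPa^-1 gives a polynomial in X; the root in (0,1) is X = 0.493.

X = 0.493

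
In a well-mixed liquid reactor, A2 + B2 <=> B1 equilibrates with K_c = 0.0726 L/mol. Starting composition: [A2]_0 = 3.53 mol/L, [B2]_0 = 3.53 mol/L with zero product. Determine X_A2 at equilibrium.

Let X = conversion of A2; extent ξ = 3.53·X mol/L.
Concentrations: [A2] = 3.53 − 3.53X; [B2] = 3.53 − 3.53X; [B1] = 3.53X.
K_c = [B1] / ([A2] [B2]).
This equals 0.0726 at X = 0.175 (the root in 0 < X < 1).

X = 0.175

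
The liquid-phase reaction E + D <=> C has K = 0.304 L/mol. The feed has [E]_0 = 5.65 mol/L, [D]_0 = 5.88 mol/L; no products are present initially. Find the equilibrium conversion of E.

Let X = conversion of E; extent ξ = 5.65·X mol/L.
Concentrations: [E] = 5.65 − 5.65X; [D] = 5.88 − 5.65X; [C] = 5.65X.
K = [C] / ([E] [D]).
Equating to 0.304 L/mol: the physical root is X = 0.487.

X = 0.487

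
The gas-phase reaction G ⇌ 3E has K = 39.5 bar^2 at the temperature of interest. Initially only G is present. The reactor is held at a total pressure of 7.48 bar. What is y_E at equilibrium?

y_E = 0.636

Basis: 1 mol G initially; let X = conversion of G. Extent ξ = X.
At extent ξ: n_G = 1 − X; n_E = 3X.
Total moles n_T = 1 + 2X.
With p_i = (n_i/n_T)P, K = p_E^3 / (p_G).
Equating to 39.5 bar^2 and solving on 0 < X < 1: X = 0.368.
Then n_E = 1.1, n_T = 1.74, so y_E = 0.636.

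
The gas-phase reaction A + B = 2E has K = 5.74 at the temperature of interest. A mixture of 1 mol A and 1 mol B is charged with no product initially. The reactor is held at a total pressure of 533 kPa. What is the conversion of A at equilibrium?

Basis: 1 mol A initially; let X = conversion of A. Extent ξ = X.
At extent ξ: n_A = 1 − X; n_B = 1 − X; n_E = 2X.
Since Δν = 0, n_T = 2 throughout.
With p_i = (n_i/n_T)P, K = p_E^2 / (p_A p_B).
Substituting and setting equal to 5.74 gives a polynomial in X; the root in (0,1) is X = 0.545.

X = 0.545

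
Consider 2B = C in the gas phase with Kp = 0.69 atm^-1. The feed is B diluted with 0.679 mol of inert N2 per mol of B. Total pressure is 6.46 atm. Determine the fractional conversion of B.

X = 0.680

Let X = conversion of B (basis 1 mol B); extent of reaction ξ = 0.5X.
At extent ξ: n_B = 1 − X; n_C = 0.5X; n_I = 0.679 (inert).
n_T = Σnᵢ = 1.68 − 0.5X.
Mole fractions y_i = n_i/n_T; Kp = p_C / (p_B^2) with p_i = y_i·P.
Setting this equal to 0.69 atm^-1 and taking the physical root (0 < X < 1) gives X = 0.680.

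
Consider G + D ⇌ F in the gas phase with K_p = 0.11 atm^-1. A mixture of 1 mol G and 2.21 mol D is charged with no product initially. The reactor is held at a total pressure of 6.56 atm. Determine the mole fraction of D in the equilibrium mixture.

Basis: 1 mol G initially; let X = conversion of G. Extent ξ = X.
Species balance: n_G = 1 − X; n_D = 2.21 − X; n_F = X.
n_T = Σnᵢ = 3.21 − X.
Mole fractions y_i = n_i/n_T; K_p = p_F / (p_G p_D) with p_i = y_i·P.
This yields a degree-2 equation in X; solving on (0,1), X = 0.321.
Then n_D = 1.89, n_T = 2.89, so y_D = 0.654.

y_D = 0.654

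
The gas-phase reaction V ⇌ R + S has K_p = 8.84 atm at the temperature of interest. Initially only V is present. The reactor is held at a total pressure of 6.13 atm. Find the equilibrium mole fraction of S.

Let X = conversion of V (basis 1 mol V); extent of reaction ξ = X.
At extent ξ: n_V = 1 − X; n_R = X; n_S = X.
Summing: n_T = 1 + X.
Mole fractions y_i = n_i/n_T; K_p = p_R p_S / (p_V) with p_i = y_i·P.
Setting this equal to 8.84 atm and taking the physical root (0 < X < 1) gives X = 0.768.
Then n_S = 0.768, n_T = 1.77, so y_S = 0.435.

y_S = 0.435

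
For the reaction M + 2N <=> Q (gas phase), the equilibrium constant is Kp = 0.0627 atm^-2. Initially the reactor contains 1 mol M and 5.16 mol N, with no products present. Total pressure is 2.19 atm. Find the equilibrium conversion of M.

Basis: 1 mol M initially; let X = conversion of M. Extent ξ = X.
At extent ξ: n_M = 1 − X; n_N = 5.16 − 2X; n_Q = X.
Total moles n_T = 6.16 − 2X.
Mole fractions y_i = n_i/n_T; Kp = p_Q / (p_M p_N^2) with p_i = y_i·P.
This yields a degree-3 equation in X; solving on (0,1), X = 0.171.

X = 0.171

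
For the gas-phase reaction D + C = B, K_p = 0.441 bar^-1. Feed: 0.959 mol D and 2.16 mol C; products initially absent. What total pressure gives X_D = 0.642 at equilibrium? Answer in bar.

Let X = conversion of D (basis 0.959 mol D); extent of reaction ξ = 0.959X.
Species balance: n_D = 0.959 − 0.959X; n_C = 2.16 − 0.959X; n_B = 0.959X.
Summing: n_T = 3.12 − 0.959X.
K_p = p_B / (p_D p_C) with p_i = (n_i/n_T)·P.
At X = 0.642: the mole-fraction product g(X) = Π y_i^ν_i = 2.907. Since K_p = g(X)·P^{-1}, P = (g/K_p)^(1/1) = (2.907/0.441)^(1/1) = 6.59 bar.

P = 6.59 bar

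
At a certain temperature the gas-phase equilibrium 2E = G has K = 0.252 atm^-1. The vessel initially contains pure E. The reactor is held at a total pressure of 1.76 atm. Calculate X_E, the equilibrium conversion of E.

Let X = conversion of E (basis 1 mol E); extent of reaction ξ = 0.5X.
Moles: n_E = 1 − X; n_G = 0.5X.
n_T = Σnᵢ = 1 − 0.5X.
Mole fractions y_i = n_i/n_T; K = p_G / (p_E^2) with p_i = y_i·P.
Substituting and setting equal to 0.252 atm^-1 gives a polynomial in X; the root in (0,1) is X = 0.400.

X = 0.400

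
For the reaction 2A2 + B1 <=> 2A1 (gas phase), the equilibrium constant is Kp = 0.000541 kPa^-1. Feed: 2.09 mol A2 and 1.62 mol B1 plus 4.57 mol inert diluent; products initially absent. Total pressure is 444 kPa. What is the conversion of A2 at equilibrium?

X = 0.171

Let X = conversion of A2 (basis 2.09 mol A2); extent of reaction ξ = 1.04X.
At extent ξ: n_A2 = 2.09 − 2.09X; n_B1 = 1.62 − 1.04X; n_A1 = 2.09X; n_I = 4.57 (inert).
Total moles n_T = 8.28 − 1.04X.
With p_i = (n_i/n_T)P, Kp = p_A1^2 / (p_A2^2 p_B1).
Equating to 0.000541 kPa^-1 and solving on 0 < X < 1: X = 0.171.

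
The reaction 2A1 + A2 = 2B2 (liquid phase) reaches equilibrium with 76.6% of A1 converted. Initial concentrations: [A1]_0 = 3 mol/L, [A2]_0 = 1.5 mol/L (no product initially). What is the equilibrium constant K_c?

Let X = conversion of A1.
Concentrations: [A1] = 3 − 3X; [A2] = 1.5 − 1.5X; [B2] = 3X.
At X = 0.766: [A1] = 0.702, [A2] = 0.351, [B2] = 2.3.
K_c = [B2]^2 / ([A1]^2 [A2]) = 30.5 L/mol.

K_c = 30.5 L/mol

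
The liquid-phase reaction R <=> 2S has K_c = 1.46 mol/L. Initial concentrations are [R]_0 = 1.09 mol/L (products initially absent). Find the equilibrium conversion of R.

X = 0.435

Let X = conversion of R; extent ξ = 1.09·X mol/L.
Concentrations: [R] = 1.09 − 1.09X; [S] = 2.18X.
K_c = [S]^2 / ([R]).
Setting equal to 1.46 and solving for X on (0,1) gives X = 0.435.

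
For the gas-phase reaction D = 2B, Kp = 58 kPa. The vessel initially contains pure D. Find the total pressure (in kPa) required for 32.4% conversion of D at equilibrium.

Let X = conversion of D (basis 1 mol D); extent of reaction ξ = X.
At extent ξ: n_D = 1 − X; n_B = 2X.
n_T = Σnᵢ = 1 + X.
Kp = p_B^2 / (p_D) with p_i = (n_i/n_T)·P.
At X = 0.324: the mole-fraction product g(X) = Π y_i^ν_i = 0.4692. Since Kp = g(X)·P^{1}, P = (Kp/g)^(1/1) = (58/0.4692)^(1/1) = 124 kPa.

P = 124 kPa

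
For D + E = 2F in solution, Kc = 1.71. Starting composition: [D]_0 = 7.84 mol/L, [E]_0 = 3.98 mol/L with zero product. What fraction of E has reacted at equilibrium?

Let X = conversion of E; extent ξ = 3.98·X mol/L.
Concentrations: [D] = 7.84 − 3.98X; [E] = 3.98 − 3.98X; [F] = 7.96X.
Kc = [F]^2 / ([D] [E]).
Solving Kc = 1.71 for X ∈ (0,1): X = 0.534.

X = 0.534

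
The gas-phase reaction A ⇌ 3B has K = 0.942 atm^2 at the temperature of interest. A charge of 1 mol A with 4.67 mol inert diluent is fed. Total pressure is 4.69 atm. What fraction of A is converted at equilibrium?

Let X = conversion of A (basis 1 mol A); extent of reaction ξ = X.
Moles: n_A = 1 − X; n_B = 3X; n_I = 4.67 (inert).
n_T = Σnᵢ = 5.67 + 2X.
With p_i = (n_i/n_T)P, K = p_B^3 / (p_A).
Setting this equal to 0.942 atm^2 and taking the physical root (0 < X < 1) gives X = 0.347.

X = 0.347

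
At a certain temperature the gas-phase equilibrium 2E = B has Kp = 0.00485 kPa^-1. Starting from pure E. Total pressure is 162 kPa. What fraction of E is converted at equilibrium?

X = 0.509

Take 1 mol E as basis and let X be its fractional conversion, so ξ = 0.5X.
Moles: n_E = 1 − X; n_B = 0.5X.
n_T = Σnᵢ = 1 − 0.5X.
With p_i = (n_i/n_T)P, Kp = p_B / (p_E^2).
This yields a degree-2 equation in X; solving on (0,1), X = 0.509.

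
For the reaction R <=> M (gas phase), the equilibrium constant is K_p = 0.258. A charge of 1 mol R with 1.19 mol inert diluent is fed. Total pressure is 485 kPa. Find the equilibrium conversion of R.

X = 0.205

Take 1 mol R as basis and let X be its fractional conversion, so ξ = X.
At extent ξ: n_R = 1 − X; n_M = X; n_I = 1.19 (inert).
Since Δν = 0, n_T = 2.19 throughout.
y_i = n_i/n_T, p_i = y_i·P. K_p = p_M / (p_R).
Setting this equal to 0.258 and taking the physical root (0 < X < 1) gives X = 0.205.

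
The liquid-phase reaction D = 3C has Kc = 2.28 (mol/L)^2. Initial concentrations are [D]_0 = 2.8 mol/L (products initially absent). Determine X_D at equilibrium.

X = 0.205

Let X = conversion of D; extent ξ = 2.8·X mol/L.
Concentrations: [D] = 2.8 − 2.8X; [C] = 8.4X.
Kc = [C]^3 / ([D]).
This equals 2.28 at X = 0.205 (the root in 0 < X < 1).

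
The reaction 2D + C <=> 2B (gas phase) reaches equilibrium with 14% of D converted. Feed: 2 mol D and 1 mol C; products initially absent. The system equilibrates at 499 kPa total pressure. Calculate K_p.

Let X = conversion of D (basis 2 mol D); extent of reaction ξ = X.
Species balance: n_D = 2 − 2X; n_C = 1 − X; n_B = 2X.
Total moles n_T = 3 − X.
At X = 0.14: n_D = 1.72, n_C = 0.86, n_B = 0.28, n_T = 2.86.
p_i = (n_i/n_T)·P. K_p = p_B^2 / (p_D^2 p_C) = 0.000177 kPa^-1.

K_p = 0.000177 kPa^-1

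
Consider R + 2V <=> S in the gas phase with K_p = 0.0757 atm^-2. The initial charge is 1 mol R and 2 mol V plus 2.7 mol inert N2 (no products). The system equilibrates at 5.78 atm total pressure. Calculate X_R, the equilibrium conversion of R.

Take 1 mol R as basis and let X be its fractional conversion, so ξ = X.
Species balance: n_R = 1 − X; n_V = 2 − 2X; n_S = X; n_I = 2.7 (inert).
Summing: n_T = 5.7 − 2X.
With p_i = (n_i/n_T)P, K_p = p_S / (p_R p_V^2).
Setting this equal to 0.0757 atm^-2 and taking the physical root (0 < X < 1) gives X = 0.190.

X = 0.190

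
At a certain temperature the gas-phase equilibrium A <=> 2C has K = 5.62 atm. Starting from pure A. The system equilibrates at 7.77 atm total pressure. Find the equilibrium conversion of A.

Take 1 mol A as basis and let X be its fractional conversion, so ξ = X.
Species balance: n_A = 1 − X; n_C = 2X.
n_T = Σnᵢ = 1 + X.
y_i = n_i/n_T, p_i = y_i·P. K = p_C^2 / (p_A).
Equating to 5.62 atm and solving on 0 < X < 1: X = 0.391.

X = 0.391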